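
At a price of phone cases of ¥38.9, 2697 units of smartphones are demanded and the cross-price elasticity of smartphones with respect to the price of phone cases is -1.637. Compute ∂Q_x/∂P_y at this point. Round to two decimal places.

ε = (∂Q_x/∂P_y)·(P_y/Q_x) ⇒ ∂Q_x/∂P_y = ε·Q_x/P_y = -1.637 × 2697/38.9 ≈ -113.50.

-113.50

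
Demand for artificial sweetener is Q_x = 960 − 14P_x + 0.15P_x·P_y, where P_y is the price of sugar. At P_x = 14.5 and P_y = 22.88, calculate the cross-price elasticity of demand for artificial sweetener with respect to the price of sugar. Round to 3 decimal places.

At P_x = 14.5 and P_y = 22.88: Q_x = 806.764.
∂Q_x/∂P_y = 0.15P_x = 0.15(14.5) = 2.1750.
ε = (∂Q_x/∂P_y)(P_y/Q_x) = 2.1750 × (22.88/806.764) ≈ 0.062.

0.062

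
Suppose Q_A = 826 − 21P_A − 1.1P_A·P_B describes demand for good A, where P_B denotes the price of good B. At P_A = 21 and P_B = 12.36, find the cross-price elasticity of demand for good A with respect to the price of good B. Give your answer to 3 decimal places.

At P_A = 21 and P_B = 12.36: Q_A = 99.484.
∂Q_A/∂P_B = -1.1P_A = -1.1(21) = -23.1000.
ε = (∂Q_A/∂P_B)(P_B/Q_A) = -23.1000 × (12.36/99.484) ≈ -2.870.

-2.870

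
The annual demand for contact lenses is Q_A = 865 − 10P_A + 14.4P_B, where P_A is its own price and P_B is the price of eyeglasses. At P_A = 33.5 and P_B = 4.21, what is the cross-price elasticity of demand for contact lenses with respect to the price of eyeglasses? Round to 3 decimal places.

At P_A = 33.5 and P_B = 4.21: Q_A = 590.624.
∂Q_A/∂P_B = 14.4.
ε = (∂Q_A/∂P_B)(P_B/Q_A) = 14.4 × (4.21/590.624) ≈ 0.103.

0.103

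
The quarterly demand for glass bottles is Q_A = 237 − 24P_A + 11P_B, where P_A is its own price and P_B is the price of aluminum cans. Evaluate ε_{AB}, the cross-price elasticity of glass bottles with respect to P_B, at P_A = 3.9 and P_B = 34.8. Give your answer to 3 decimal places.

0.727

At P_A = 3.9 and P_B = 34.8: Q_A = 526.2.
∂Q_A/∂P_B = 11.
ε = (∂Q_A/∂P_B)(P_B/Q_A) = 11 × (34.8/526.2) ≈ 0.727.
Since ε > 0, glass bottles and aluminum cans are substitutes.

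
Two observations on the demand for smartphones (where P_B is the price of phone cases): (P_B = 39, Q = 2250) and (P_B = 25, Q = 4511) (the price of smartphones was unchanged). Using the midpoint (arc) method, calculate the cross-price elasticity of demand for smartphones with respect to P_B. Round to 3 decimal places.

-1.529

ΔQ_A = 4511 − 2250 = 2261; ΔP_B = 25 − 39 = -14.
Midpoints: Q̄_A = 3380.5, P̄_B = 32.00.
ε = (ΔQ_A/Q̄_A)/(ΔP_B/P̄_B) = (2261/3380.5)/(-14/32.00) ≈ -1.529.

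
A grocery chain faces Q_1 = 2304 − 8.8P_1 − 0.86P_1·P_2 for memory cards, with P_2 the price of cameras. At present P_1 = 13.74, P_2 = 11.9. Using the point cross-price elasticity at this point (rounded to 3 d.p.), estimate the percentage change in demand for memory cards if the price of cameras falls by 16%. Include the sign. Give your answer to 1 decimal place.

1.1%

At P_1 = 13.74, P_2 = 11.9: Q_1 = 2042.473.
∂Q_1/∂P_2 = -0.86P_1 = -11.8164.
ε = (∂Q_1/∂P_2)(P_2/Q_1) = -11.8164 × 11.9/2042.473 ≈ -0.069.
%ΔQ_1 ≈ ε × %ΔP_2 = -0.069 × (-16%) = 1.1%.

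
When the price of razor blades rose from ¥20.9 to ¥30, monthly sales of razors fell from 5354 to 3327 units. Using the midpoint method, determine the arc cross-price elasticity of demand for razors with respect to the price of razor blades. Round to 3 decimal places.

-1.306

ΔQ_A = 3327 − 5354 = -2027; ΔP_B = 30 − 20.9 = 9.1.
Midpoints: Q̄_A = 4340.5, P̄_B = 25.45.
ε = (ΔQ_A/Q̄_A)/(ΔP_B/P̄_B) = (-2027/4340.5)/(9.1/25.45) ≈ -1.306.
ε < 0: razors and razor blades are complements.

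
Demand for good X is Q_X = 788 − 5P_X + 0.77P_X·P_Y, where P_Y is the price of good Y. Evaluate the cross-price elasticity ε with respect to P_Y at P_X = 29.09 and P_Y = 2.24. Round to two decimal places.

0.07

At P_X = 29.09 and P_Y = 2.24: Q_X = 692.724.
∂Q_X/∂P_Y = 0.77P_X = 0.77(29.09) = 22.3993.
ε = (∂Q_X/∂P_Y)(P_Y/Q_X) = 22.3993 × (2.24/692.724) ≈ 0.07.
ε > 0: substitutes.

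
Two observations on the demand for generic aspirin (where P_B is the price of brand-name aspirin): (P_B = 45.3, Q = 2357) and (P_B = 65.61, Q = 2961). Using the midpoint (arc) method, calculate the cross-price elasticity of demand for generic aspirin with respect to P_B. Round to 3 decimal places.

ΔQ_A = 2961 − 2357 = 604; ΔP_B = 65.61 − 45.3 = 20.31.
Midpoints: Q̄_A = 2659.0, P̄_B = 55.45.
ε = (ΔQ_A/Q̄_A)/(ΔP_B/P̄_B) = (604/2659.0)/(20.31/55.45) ≈ 0.620.
ε > 0: generic aspirin and brand-name aspirin are substitutes.

0.620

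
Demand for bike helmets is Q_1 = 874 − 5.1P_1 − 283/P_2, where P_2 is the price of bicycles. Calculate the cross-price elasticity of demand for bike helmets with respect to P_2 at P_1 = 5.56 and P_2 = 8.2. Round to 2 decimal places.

At P_1 = 5.56 and P_2 = 8.2: Q_1 = 811.132.
∂Q_1/∂P_2 = 283/P_2² = 4.2088.
ε = (∂Q_1/∂P_2)(P_2/Q_1) = 4.2088 × (8.2/811.132) ≈ 0.04.

0.04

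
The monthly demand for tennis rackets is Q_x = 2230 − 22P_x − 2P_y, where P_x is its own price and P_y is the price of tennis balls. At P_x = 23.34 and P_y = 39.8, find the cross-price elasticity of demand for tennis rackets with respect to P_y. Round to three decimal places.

-0.049

At P_x = 23.34 and P_y = 39.8: Q_x = 1636.92.
∂Q_x/∂P_y = -2.
ε = (∂Q_x/∂P_y)(P_y/Q_x) = -2 × (39.8/1636.92) ≈ -0.049.
Since ε < 0, tennis rackets and tennis balls are complements.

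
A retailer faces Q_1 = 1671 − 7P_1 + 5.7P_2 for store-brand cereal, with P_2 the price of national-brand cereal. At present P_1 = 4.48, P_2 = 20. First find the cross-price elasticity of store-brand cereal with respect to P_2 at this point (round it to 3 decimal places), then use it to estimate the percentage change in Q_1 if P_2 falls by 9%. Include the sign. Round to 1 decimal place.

-0.6%

At P_1 = 4.48, P_2 = 20: Q_1 = 1753.64.
∂Q_1/∂P_2 = 5.7.
ε = (∂Q_1/∂P_2)(P_2/Q_1) = 5.7000 × 20/1753.64 ≈ 0.065.
%ΔQ_1 ≈ ε × %ΔP_2 = 0.065 × (-9%) = -0.6%.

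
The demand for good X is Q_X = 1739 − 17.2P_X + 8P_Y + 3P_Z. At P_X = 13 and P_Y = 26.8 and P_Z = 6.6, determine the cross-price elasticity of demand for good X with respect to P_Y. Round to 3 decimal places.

0.123

At P_X = 13 and P_Y = 26.8 and P_Z = 6.6: Q_X = 1749.6.
∂Q_X/∂P_Y = 8.
ε = (∂Q_X/∂P_Y)(P_Y/Q_X) = 8 × (26.8/1749.6) ≈ 0.123.
Since ε > 0, good X and good Y are substitutes.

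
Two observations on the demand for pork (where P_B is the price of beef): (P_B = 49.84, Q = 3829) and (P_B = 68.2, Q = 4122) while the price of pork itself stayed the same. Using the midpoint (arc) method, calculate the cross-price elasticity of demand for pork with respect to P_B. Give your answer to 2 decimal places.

0.24

ΔQ_A = 4122 − 3829 = 293; ΔP_B = 68.2 − 49.84 = 18.36.
Midpoints: Q̄_A = 3975.5, P̄_B = 59.02.
ε = (ΔQ_A/Q̄_A)/(ΔP_B/P̄_B) = (293/3975.5)/(18.36/59.02) ≈ 0.24.
ε > 0: pork and beef are substitutes.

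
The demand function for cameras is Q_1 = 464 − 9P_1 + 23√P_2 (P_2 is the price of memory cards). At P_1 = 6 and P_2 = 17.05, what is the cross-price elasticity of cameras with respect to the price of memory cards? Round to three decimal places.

0.094

At P_1 = 6 and P_2 = 17.05: Q_1 = 504.971.
∂Q_1/∂P_2 = 23/(2√P_2) = 23/(2√17.05) = 2.7851.
ε = (∂Q_1/∂P_2)(P_2/Q_1) = 2.7851 × (17.05/504.971) ≈ 0.094.
ε > 0: substitutes.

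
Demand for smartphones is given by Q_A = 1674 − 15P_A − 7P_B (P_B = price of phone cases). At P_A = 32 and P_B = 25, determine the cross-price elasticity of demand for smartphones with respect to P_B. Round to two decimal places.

-0.17

At P_A = 32 and P_B = 25: Q_A = 1019.
∂Q_A/∂P_B = -7.
ε = (∂Q_A/∂P_B)(P_B/Q_A) = -7 × (25/1019) ≈ -0.17.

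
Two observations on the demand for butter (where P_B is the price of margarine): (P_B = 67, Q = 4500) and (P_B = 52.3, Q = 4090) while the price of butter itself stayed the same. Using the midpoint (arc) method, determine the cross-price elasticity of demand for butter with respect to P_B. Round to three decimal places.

0.387

ΔQ_A = 4090 − 4500 = -410; ΔP_B = 52.3 − 67 = -14.7.
Midpoints: Q̄_A = 4295.0, P̄_B = 59.65.
ε = (ΔQ_A/Q̄_A)/(ΔP_B/P̄_B) = (-410/4295.0)/(-14.7/59.65) ≈ 0.387.
ε > 0: butter and margarine are substitutes.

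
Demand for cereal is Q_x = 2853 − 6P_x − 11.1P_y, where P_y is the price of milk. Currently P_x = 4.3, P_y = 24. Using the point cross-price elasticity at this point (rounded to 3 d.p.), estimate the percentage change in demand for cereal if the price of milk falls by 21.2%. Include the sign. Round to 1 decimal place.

2.2%

At P_x = 4.3, P_y = 24: Q_x = 2560.8.
∂Q_x/∂P_y = -11.1.
ε = (∂Q_x/∂P_y)(P_y/Q_x) = -11.1000 × 24/2560.8 ≈ -0.104.
%ΔQ_x ≈ ε × %ΔP_y = -0.104 × (-21.2%) = 2.2%.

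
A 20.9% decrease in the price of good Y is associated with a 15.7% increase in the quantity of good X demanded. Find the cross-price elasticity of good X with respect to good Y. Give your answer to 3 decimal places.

ε = (%ΔQ of good X) / (%ΔP of good Y) = (15.7%) / (-20.9%) ≈ -0.751.
Negative cross-price elasticity: complements.

-0.751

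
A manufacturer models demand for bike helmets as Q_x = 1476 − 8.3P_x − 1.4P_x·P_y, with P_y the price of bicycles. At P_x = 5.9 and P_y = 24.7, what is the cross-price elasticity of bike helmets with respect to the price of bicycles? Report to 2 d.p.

At P_x = 5.9 and P_y = 24.7: Q_x = 1223.008.
∂Q_x/∂P_y = -1.4P_x = -1.4(5.9) = -8.2600.
ε = (∂Q_x/∂P_y)(P_y/Q_x) = -8.2600 × (24.7/1223.008) ≈ -0.17.
ε < 0: complements.

-0.17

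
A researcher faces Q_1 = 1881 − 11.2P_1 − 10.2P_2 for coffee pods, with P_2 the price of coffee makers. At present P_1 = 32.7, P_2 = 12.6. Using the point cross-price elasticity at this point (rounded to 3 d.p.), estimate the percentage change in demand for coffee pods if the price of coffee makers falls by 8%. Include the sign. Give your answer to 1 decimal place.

At P_1 = 32.7, P_2 = 12.6: Q_1 = 1386.24.
∂Q_1/∂P_2 = -10.2.
ε = (∂Q_1/∂P_2)(P_2/Q_1) = -10.2000 × 12.6/1386.24 ≈ -0.093.
%ΔQ_1 ≈ ε × %ΔP_2 = -0.093 × (-8%) = 0.7%.

0.7%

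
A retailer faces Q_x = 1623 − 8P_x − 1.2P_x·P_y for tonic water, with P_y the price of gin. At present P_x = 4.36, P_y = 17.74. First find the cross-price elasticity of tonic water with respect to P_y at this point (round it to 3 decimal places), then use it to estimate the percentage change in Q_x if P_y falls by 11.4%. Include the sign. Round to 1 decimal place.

At P_x = 4.36, P_y = 17.74: Q_x = 1495.304.
∂Q_x/∂P_y = -1.2P_x = -5.2320.
ε = (∂Q_x/∂P_y)(P_y/Q_x) = -5.2320 × 17.74/1495.304 ≈ -0.062.
%ΔQ_x ≈ ε × %ΔP_y = -0.062 × (-11.4%) = 0.7%.

0.7%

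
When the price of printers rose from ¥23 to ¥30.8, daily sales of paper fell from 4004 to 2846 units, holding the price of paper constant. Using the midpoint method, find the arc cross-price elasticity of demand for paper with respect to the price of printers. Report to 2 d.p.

-1.17

ΔQ_A = 2846 − 4004 = -1158; ΔP_B = 30.8 − 23 = 7.8.
Midpoints: Q̄_A = 3425.0, P̄_B = 26.90.
ε = (ΔQ_A/Q̄_A)/(ΔP_B/P̄_B) = (-1158/3425.0)/(7.8/26.90) ≈ -1.17.
ε < 0: paper and printers are complements.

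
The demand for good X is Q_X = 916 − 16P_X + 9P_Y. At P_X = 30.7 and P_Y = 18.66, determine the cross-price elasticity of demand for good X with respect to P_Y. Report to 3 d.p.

0.283

At P_X = 30.7 and P_Y = 18.66: Q_X = 592.74.
∂Q_X/∂P_Y = 9.
ε = (∂Q_X/∂P_Y)(P_Y/Q_X) = 9 × (18.66/592.74) ≈ 0.283.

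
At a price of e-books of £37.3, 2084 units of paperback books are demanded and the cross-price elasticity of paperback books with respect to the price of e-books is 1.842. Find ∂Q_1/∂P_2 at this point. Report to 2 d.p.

ε = (∂Q_1/∂P_2)·(P_2/Q_1) ⇒ ∂Q_1/∂P_2 = ε·Q_1/P_2 = 1.842 × 2084/37.3 ≈ 102.91.

102.91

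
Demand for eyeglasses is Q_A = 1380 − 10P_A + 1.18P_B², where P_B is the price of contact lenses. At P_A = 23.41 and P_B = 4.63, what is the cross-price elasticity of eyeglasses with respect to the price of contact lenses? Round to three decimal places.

0.043

At P_A = 23.41 and P_B = 4.63: Q_A = 1171.196.
∂Q_A/∂P_B = 2.36P_B = 2.36(4.63) = 10.9268.
ε = (∂Q_A/∂P_B)(P_B/Q_A) = 10.9268 × (4.63/1171.196) ≈ 0.043.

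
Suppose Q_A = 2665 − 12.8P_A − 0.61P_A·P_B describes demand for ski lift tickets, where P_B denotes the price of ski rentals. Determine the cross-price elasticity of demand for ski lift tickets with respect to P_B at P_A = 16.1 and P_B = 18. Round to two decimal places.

-0.08

At P_A = 16.1 and P_B = 18: Q_A = 2282.142.
∂Q_A/∂P_B = -0.61P_A = -0.61(16.1) = -9.8210.
ε = (∂Q_A/∂P_B)(P_B/Q_A) = -9.8210 × (18/2282.142) ≈ -0.08.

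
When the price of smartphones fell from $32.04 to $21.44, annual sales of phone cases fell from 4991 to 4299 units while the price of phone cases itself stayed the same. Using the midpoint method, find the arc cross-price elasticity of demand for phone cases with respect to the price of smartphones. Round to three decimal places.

0.376

ΔQ_A = 4299 − 4991 = -692; ΔP_B = 21.44 − 32.04 = -10.6.
Midpoints: Q̄_A = 4645.0, P̄_B = 26.74.
ε = (ΔQ_A/Q̄_A)/(ΔP_B/P̄_B) = (-692/4645.0)/(-10.6/26.74) ≈ 0.376.
ε > 0: phone cases and smartphones are substitutes.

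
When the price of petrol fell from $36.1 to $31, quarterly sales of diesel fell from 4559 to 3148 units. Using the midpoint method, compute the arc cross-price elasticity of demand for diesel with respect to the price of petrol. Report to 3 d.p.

ΔQ_A = 3148 − 4559 = -1411; ΔP_B = 31 − 36.1 = -5.1.
Midpoints: Q̄_A = 3853.5, P̄_B = 33.55.
ε = (ΔQ_A/Q̄_A)/(ΔP_B/P̄_B) = (-1411/3853.5)/(-5.1/33.55) ≈ 2.409.

2.409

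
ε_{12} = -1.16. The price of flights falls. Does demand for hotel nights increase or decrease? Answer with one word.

increase

ε < 0 and the price of flights falls, so the quantity of hotel nights moves in the opposite direction: it increases.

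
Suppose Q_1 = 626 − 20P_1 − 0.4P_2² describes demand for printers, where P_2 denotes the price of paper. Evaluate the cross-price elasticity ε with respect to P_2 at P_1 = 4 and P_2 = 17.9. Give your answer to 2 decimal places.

-0.61

At P_1 = 4 and P_2 = 17.9: Q_1 = 417.836.
∂Q_1/∂P_2 = -0.8P_2 = -0.8(17.9) = -14.3200.
ε = (∂Q_1/∂P_2)(P_2/Q_1) = -14.3200 × (17.9/417.836) ≈ -0.61.
ε < 0: complements.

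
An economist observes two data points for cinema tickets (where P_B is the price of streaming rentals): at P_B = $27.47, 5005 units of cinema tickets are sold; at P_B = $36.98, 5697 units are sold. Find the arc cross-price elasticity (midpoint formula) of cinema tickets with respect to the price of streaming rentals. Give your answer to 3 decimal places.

ΔQ_A = 5697 − 5005 = 692; ΔP_B = 36.98 − 27.47 = 9.51.
Midpoints: Q̄_A = 5351.0, P̄_B = 32.22.
ε = (ΔQ_A/Q̄_A)/(ΔP_B/P̄_B) = (692/5351.0)/(9.51/32.22) ≈ 0.438.
ε > 0: cinema tickets and streaming rentals are substitutes.

0.438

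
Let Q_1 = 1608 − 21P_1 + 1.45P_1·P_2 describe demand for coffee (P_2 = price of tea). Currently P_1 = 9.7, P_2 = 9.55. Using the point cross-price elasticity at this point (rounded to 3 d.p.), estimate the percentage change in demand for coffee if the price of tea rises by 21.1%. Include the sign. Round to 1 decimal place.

1.8%

At P_1 = 9.7, P_2 = 9.55: Q_1 = 1538.621.
∂Q_1/∂P_2 = 1.45P_1 = 14.0650.
ε = (∂Q_1/∂P_2)(P_2/Q_1) = 14.0650 × 9.55/1538.621 ≈ 0.087.
%ΔQ_1 ≈ ε × %ΔP_2 = 0.087 × (21.1%) = 1.8%.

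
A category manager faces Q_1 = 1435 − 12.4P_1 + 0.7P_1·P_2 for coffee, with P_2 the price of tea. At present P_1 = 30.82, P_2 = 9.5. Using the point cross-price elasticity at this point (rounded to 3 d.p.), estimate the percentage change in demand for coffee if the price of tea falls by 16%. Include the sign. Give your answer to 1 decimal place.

-2.6%

At P_1 = 30.82, P_2 = 9.5: Q_1 = 1257.785.
∂Q_1/∂P_2 = 0.7P_1 = 21.5740.
ε = (∂Q_1/∂P_2)(P_2/Q_1) = 21.5740 × 9.5/1257.785 ≈ 0.163.
%ΔQ_1 ≈ ε × %ΔP_2 = 0.163 × (-16%) = -2.6%.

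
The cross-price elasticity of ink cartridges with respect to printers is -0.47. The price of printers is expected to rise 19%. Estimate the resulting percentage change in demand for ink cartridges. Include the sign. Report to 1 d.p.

-8.9%

%ΔQ ≈ ε × %ΔP of printers = -0.47 × (19%) = -8.9%.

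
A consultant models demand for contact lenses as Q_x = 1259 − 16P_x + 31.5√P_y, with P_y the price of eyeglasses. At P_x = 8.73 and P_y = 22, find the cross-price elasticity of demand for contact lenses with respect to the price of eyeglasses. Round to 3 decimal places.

At P_x = 8.73 and P_y = 22: Q_x = 1267.068.
∂Q_x/∂P_y = 31.5/(2√P_y) = 31.5/(2√22) = 3.3579.
ε = (∂Q_x/∂P_y)(P_y/Q_x) = 3.3579 × (22/1267.068) ≈ 0.058.

0.058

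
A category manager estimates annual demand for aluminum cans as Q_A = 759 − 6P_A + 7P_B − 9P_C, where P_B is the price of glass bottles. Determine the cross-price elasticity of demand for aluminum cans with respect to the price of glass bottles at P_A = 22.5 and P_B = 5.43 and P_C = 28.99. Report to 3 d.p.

0.095

At P_A = 22.5 and P_B = 5.43 and P_C = 28.99: Q_A = 401.1.
∂Q_A/∂P_B = 7.
ε = (∂Q_A/∂P_B)(P_B/Q_A) = 7 × (5.43/401.1) ≈ 0.095.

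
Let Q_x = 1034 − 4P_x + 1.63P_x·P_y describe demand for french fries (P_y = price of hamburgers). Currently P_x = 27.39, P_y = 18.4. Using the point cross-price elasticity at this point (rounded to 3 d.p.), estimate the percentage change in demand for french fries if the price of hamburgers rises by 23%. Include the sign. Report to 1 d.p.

At P_x = 27.39, P_y = 18.4: Q_x = 1745.921.
∂Q_x/∂P_y = 1.63P_x = 44.6457.
ε = (∂Q_x/∂P_y)(P_y/Q_x) = 44.6457 × 18.4/1745.921 ≈ 0.471.
%ΔQ_x ≈ ε × %ΔP_y = 0.471 × (23%) = 10.8%.

10.8%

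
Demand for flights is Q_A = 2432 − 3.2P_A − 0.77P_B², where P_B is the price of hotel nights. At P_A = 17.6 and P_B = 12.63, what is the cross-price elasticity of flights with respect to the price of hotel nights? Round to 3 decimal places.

At P_A = 17.6 and P_B = 12.63: Q_A = 2252.852.
∂Q_A/∂P_B = -1.54P_B = -1.54(12.63) = -19.4502.
ε = (∂Q_A/∂P_B)(P_B/Q_A) = -19.4502 × (12.63/2252.852) ≈ -0.109.

-0.109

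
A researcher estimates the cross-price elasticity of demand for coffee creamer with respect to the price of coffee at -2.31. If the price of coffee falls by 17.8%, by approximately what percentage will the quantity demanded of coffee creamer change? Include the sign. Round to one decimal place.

41.1%

%ΔQ ≈ ε × %ΔP of coffee = -2.31 × (-17.8%) = 41.1%.
Demand for coffee creamer rises by about 41.1%.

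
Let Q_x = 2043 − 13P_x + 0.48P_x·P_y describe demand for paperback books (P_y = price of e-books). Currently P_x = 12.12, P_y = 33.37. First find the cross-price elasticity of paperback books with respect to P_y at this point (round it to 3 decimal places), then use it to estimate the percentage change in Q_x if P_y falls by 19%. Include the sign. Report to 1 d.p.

-1.8%

At P_x = 12.12, P_y = 33.37: Q_x = 2079.573.
∂Q_x/∂P_y = 0.48P_x = 5.8176.
ε = (∂Q_x/∂P_y)(P_y/Q_x) = 5.8176 × 33.37/2079.573 ≈ 0.093.
%ΔQ_x ≈ ε × %ΔP_y = 0.093 × (-19%) = -1.8%.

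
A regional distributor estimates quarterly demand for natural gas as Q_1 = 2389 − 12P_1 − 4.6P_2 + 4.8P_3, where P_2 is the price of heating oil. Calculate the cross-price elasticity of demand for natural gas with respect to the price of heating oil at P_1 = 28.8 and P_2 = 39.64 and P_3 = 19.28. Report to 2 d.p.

At P_1 = 28.8 and P_2 = 39.64 and P_3 = 19.28: Q_1 = 1953.6.
∂Q_1/∂P_2 = -4.6.
ε = (∂Q_1/∂P_2)(P_2/Q_1) = -4.6 × (39.64/1953.6) ≈ -0.09.
Since ε < 0, natural gas and heating oil are complements.

-0.09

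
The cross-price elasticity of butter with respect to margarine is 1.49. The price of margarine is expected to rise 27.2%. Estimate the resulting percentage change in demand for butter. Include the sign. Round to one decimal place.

40.5%

%ΔQ ≈ ε × %ΔP of margarine = 1.49 × (27.2%) = 40.5%.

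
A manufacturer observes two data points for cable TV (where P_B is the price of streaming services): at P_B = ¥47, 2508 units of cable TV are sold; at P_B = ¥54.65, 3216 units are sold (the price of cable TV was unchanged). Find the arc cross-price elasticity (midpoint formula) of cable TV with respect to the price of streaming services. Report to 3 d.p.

1.644

ΔQ_A = 3216 − 2508 = 708; ΔP_B = 54.65 − 47 = 7.65.
Midpoints: Q̄_A = 2862.0, P̄_B = 50.83.
ε = (ΔQ_A/Q̄_A)/(ΔP_B/P̄_B) = (708/2862.0)/(7.65/50.83) ≈ 1.644.
ε > 0: cable TV and streaming services are substitutes.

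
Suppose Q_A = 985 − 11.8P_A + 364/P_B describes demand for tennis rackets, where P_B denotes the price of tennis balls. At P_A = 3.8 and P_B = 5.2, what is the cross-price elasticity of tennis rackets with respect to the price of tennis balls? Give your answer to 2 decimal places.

-0.07

At P_A = 3.8 and P_B = 5.2: Q_A = 1010.16.
∂Q_A/∂P_B = −364/P_B² = -13.4615.
ε = (∂Q_A/∂P_B)(P_B/Q_A) = -13.4615 × (5.2/1010.16) ≈ -0.07.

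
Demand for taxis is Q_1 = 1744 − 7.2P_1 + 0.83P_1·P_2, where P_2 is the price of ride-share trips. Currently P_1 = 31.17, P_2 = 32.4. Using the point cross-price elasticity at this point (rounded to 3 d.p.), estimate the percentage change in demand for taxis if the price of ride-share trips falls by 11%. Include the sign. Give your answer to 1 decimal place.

-3.9%

At P_1 = 31.17, P_2 = 32.4: Q_1 = 2357.800.
∂Q_1/∂P_2 = 0.83P_1 = 25.8711.
ε = (∂Q_1/∂P_2)(P_2/Q_1) = 25.8711 × 32.4/2357.800 ≈ 0.356.
%ΔQ_1 ≈ ε × %ΔP_2 = 0.356 × (-11%) = -3.9%.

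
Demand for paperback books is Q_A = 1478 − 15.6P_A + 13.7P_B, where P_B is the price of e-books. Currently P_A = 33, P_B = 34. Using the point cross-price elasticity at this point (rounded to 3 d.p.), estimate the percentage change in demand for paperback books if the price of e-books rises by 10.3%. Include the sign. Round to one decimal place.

At P_A = 33, P_B = 34: Q_A = 1429.
∂Q_A/∂P_B = 13.7.
ε = (∂Q_A/∂P_B)(P_B/Q_A) = 13.7000 × 34/1429 ≈ 0.326.
%ΔQ_A ≈ ε × %ΔP_B = 0.326 × (10.3%) = 3.4%.

3.4%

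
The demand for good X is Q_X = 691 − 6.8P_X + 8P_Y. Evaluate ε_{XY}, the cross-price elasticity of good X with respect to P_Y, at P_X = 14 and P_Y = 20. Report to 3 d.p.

At P_X = 14 and P_Y = 20: Q_X = 755.8.
∂Q_X/∂P_Y = 8.
ε = (∂Q_X/∂P_Y)(P_Y/Q_X) = 8 × (20/755.8) ≈ 0.212.
Since ε > 0, good X and good Y are substitutes.

0.212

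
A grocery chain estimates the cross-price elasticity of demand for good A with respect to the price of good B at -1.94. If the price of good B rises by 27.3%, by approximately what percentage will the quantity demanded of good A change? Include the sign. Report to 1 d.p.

%ΔQ ≈ ε × %ΔP of good B = -1.94 × (27.3%) = -53.0%.

-53.0%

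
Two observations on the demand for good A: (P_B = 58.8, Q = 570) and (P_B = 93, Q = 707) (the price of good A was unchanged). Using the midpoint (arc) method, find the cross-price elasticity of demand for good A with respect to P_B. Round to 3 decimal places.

0.476

ΔQ_A = 707 − 570 = 137; ΔP_B = 93 − 58.8 = 34.2.
Midpoints: Q̄_A = 638.5, P̄_B = 75.90.
ε = (ΔQ_A/Q̄_A)/(ΔP_B/P̄_B) = (137/638.5)/(34.2/75.90) ≈ 0.476.
ε > 0: good A and good B are substitutes.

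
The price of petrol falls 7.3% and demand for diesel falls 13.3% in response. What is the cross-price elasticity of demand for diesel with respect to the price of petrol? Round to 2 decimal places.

1.82

ε = (%ΔQ of diesel) / (%ΔP of petrol) = (-13.3%) / (-7.3%) ≈ 1.82.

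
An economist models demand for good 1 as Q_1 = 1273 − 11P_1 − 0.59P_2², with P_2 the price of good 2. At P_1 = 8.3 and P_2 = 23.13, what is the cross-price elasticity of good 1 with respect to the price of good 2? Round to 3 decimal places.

At P_1 = 8.3 and P_2 = 23.13: Q_1 = 866.052.
∂Q_1/∂P_2 = -1.18P_2 = -1.18(23.13) = -27.2934.
ε = (∂Q_1/∂P_2)(P_2/Q_1) = -27.2934 × (23.13/866.052) ≈ -0.729.
ε < 0: complements.

-0.729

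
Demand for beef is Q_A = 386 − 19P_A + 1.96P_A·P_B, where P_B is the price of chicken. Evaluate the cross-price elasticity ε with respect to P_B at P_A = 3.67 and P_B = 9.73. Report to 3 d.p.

At P_A = 3.67 and P_B = 9.73: Q_A = 386.260.
∂Q_A/∂P_B = 1.96P_A = 1.96(3.67) = 7.1932.
ε = (∂Q_A/∂P_B)(P_B/Q_A) = 7.1932 × (9.73/386.260) ≈ 0.181.
ε > 0: substitutes.

0.181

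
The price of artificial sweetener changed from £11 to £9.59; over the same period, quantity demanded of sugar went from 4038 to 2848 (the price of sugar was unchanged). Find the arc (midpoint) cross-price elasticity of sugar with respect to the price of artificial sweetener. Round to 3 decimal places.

ΔQ_A = 2848 − 4038 = -1190; ΔP_B = 9.59 − 11 = -1.41.
Midpoints: Q̄_A = 3443.0, P̄_B = 10.29.
ε = (ΔQ_A/Q̄_A)/(ΔP_B/P̄_B) = (-1190/3443.0)/(-1.41/10.29) ≈ 2.524.

2.524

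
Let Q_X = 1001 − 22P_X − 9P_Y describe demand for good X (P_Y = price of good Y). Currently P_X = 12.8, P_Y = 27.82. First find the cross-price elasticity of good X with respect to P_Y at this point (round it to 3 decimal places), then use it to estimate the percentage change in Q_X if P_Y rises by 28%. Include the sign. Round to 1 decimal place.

At P_X = 12.8, P_Y = 27.82: Q_X = 469.02.
∂Q_X/∂P_Y = -9.
ε = (∂Q_X/∂P_Y)(P_Y/Q_X) = -9.0000 × 27.82/469.02 ≈ -0.534.
%ΔQ_X ≈ ε × %ΔP_Y = -0.534 × (28%) = -15.0%.

-15.0%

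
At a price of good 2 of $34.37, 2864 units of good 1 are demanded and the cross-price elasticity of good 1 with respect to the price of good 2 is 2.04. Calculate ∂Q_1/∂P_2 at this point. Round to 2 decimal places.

169.99

ε = (∂Q_1/∂P_2)·(P_2/Q_1) ⇒ ∂Q_1/∂P_2 = ε·Q_1/P_2 = 2.04 × 2864/34.37 ≈ 169.99.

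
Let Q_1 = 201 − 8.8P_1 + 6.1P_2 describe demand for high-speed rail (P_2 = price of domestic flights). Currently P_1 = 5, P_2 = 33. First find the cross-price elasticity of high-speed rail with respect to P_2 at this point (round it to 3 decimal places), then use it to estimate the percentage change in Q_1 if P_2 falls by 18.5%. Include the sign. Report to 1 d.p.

-10.4%

At P_1 = 5, P_2 = 33: Q_1 = 358.3.
∂Q_1/∂P_2 = 6.1.
ε = (∂Q_1/∂P_2)(P_2/Q_1) = 6.1000 × 33/358.3 ≈ 0.562.
%ΔQ_1 ≈ ε × %ΔP_2 = 0.562 × (-18.5%) = -10.4%.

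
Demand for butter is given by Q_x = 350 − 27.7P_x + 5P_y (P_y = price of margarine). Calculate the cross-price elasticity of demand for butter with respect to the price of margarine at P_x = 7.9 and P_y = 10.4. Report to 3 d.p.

At P_x = 7.9 and P_y = 10.4: Q_x = 183.17.
∂Q_x/∂P_y = 5.
ε = (∂Q_x/∂P_y)(P_y/Q_x) = 5 × (10.4/183.17) ≈ 0.284.

0.284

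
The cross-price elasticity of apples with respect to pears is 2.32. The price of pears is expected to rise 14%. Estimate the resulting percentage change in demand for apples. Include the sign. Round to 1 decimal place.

%ΔQ ≈ ε × %ΔP of pears = 2.32 × (14%) = 32.5%.
Demand for apples rises by about 32.5%.

32.5%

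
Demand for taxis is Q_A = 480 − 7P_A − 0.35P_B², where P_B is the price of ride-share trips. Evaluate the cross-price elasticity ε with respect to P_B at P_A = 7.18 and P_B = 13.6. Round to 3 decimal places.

At P_A = 7.18 and P_B = 13.6: Q_A = 365.004.
∂Q_A/∂P_B = -0.7P_B = -0.7(13.6) = -9.5200.
ε = (∂Q_A/∂P_B)(P_B/Q_A) = -9.5200 × (13.6/365.004) ≈ -0.355.

-0.355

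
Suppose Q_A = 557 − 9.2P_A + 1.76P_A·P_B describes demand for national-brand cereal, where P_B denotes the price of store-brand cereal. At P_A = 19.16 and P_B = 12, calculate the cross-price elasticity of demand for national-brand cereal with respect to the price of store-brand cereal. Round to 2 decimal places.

0.52

At P_A = 19.16 and P_B = 12: Q_A = 785.387.
∂Q_A/∂P_B = 1.76P_A = 1.76(19.16) = 33.7216.
ε = (∂Q_A/∂P_B)(P_B/Q_A) = 33.7216 × (12/785.387) ≈ 0.52.
ε > 0: substitutes.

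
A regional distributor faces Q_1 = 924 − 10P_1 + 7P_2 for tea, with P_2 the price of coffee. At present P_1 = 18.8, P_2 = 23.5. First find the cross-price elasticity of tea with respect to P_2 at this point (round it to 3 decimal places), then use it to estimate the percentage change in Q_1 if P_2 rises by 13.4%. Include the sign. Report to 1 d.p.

2.5%

At P_1 = 18.8, P_2 = 23.5: Q_1 = 900.5.
∂Q_1/∂P_2 = 7.
ε = (∂Q_1/∂P_2)(P_2/Q_1) = 7.0000 × 23.5/900.5 ≈ 0.183.
%ΔQ_1 ≈ ε × %ΔP_2 = 0.183 × (13.4%) = 2.5%.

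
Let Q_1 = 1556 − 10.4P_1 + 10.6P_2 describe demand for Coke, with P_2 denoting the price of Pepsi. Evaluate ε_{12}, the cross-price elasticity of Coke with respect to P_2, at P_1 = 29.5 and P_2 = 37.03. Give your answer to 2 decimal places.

0.24

At P_1 = 29.5 and P_2 = 37.03: Q_1 = 1641.718.
∂Q_1/∂P_2 = 10.6.
ε = (∂Q_1/∂P_2)(P_2/Q_1) = 10.6 × (37.03/1641.718) ≈ 0.24.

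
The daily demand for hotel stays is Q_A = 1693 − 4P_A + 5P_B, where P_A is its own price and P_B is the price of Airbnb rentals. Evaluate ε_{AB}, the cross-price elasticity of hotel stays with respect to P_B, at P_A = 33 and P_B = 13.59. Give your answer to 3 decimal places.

0.042

At P_A = 33 and P_B = 13.59: Q_A = 1628.95.
∂Q_A/∂P_B = 5.
ε = (∂Q_A/∂P_B)(P_B/Q_A) = 5 × (13.59/1628.95) ≈ 0.042.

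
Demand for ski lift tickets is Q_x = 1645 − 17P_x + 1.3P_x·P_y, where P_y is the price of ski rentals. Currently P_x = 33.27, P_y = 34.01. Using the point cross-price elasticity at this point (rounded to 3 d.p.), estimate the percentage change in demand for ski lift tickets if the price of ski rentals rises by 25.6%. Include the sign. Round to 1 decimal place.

14.8%

At P_x = 33.27, P_y = 34.01: Q_x = 2550.377.
∂Q_x/∂P_y = 1.3P_x = 43.2510.
ε = (∂Q_x/∂P_y)(P_y/Q_x) = 43.2510 × 34.01/2550.377 ≈ 0.577.
%ΔQ_x ≈ ε × %ΔP_y = 0.577 × (25.6%) = 14.8%.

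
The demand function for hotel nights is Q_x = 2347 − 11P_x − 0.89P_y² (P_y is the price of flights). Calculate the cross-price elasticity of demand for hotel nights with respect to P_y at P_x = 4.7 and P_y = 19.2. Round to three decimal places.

-0.334

At P_x = 4.7 and P_y = 19.2: Q_x = 1967.210.
∂Q_x/∂P_y = -1.78P_y = -1.78(19.2) = -34.1760.
ε = (∂Q_x/∂P_y)(P_y/Q_x) = -34.1760 × (19.2/1967.210) ≈ -0.334.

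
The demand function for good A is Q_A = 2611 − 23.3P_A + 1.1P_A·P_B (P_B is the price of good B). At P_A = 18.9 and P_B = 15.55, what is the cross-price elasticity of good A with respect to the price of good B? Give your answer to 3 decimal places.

0.130

At P_A = 18.9 and P_B = 15.55: Q_A = 2493.914.
∂Q_A/∂P_B = 1.1P_A = 1.1(18.9) = 20.7900.
ε = (∂Q_A/∂P_B)(P_B/Q_A) = 20.7900 × (15.55/2493.914) ≈ 0.130.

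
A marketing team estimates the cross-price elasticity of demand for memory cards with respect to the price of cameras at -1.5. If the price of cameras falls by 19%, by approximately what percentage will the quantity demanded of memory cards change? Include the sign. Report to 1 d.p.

%ΔQ ≈ ε × %ΔP of cameras = -1.5 × (-19%) = 28.5%.

28.5%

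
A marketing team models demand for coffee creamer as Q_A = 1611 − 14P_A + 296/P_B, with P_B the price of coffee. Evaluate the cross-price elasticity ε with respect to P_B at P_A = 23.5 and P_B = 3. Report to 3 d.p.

-0.071

At P_A = 23.5 and P_B = 3: Q_A = 1380.667.
∂Q_A/∂P_B = −296/P_B² = -32.8889.
ε = (∂Q_A/∂P_B)(P_B/Q_A) = -32.8889 × (3/1380.667) ≈ -0.071.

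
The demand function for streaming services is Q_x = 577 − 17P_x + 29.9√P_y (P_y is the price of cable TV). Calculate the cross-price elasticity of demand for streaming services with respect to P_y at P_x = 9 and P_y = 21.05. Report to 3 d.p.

At P_x = 9 and P_y = 21.05: Q_x = 561.182.
∂Q_x/∂P_y = 29.9/(2√P_y) = 29.9/(2√21.05) = 3.2585.
ε = (∂Q_x/∂P_y)(P_y/Q_x) = 3.2585 × (21.05/561.182) ≈ 0.122.
ε > 0: substitutes.

0.122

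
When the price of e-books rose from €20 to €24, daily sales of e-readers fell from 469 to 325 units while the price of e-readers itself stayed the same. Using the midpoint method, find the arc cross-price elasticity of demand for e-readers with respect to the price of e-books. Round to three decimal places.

ΔQ_A = 325 − 469 = -144; ΔP_B = 24 − 20 = 4.
Midpoints: Q̄_A = 397.0, P̄_B = 22.00.
ε = (ΔQ_A/Q̄_A)/(ΔP_B/P̄_B) = (-144/397.0)/(4/22.00) ≈ -1.995.
ε < 0: e-readers and e-books are complements.

-1.995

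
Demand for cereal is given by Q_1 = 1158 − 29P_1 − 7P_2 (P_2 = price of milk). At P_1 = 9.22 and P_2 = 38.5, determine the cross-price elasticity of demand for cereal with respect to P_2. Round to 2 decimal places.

At P_1 = 9.22 and P_2 = 38.5: Q_1 = 621.12.
∂Q_1/∂P_2 = -7.
ε = (∂Q_1/∂P_2)(P_2/Q_1) = -7 × (38.5/621.12) ≈ -0.43.

-0.43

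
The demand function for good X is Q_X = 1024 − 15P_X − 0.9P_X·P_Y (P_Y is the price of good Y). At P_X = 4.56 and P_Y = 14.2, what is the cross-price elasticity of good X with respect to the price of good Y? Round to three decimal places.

-0.065

At P_X = 4.56 and P_Y = 14.2: Q_X = 897.323.
∂Q_X/∂P_Y = -0.9P_X = -0.9(4.56) = -4.1040.
ε = (∂Q_X/∂P_Y)(P_Y/Q_X) = -4.1040 × (14.2/897.323) ≈ -0.065.
ε < 0: complements.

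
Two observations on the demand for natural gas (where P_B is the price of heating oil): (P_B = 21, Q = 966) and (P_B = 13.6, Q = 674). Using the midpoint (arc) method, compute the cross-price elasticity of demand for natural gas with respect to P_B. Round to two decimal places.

ΔQ_A = 674 − 966 = -292; ΔP_B = 13.6 − 21 = -7.4.
Midpoints: Q̄_A = 820.0, P̄_B = 17.30.
ε = (ΔQ_A/Q̄_A)/(ΔP_B/P̄_B) = (-292/820.0)/(-7.4/17.30) ≈ 0.83.
ε > 0: natural gas and heating oil are substitutes.

0.83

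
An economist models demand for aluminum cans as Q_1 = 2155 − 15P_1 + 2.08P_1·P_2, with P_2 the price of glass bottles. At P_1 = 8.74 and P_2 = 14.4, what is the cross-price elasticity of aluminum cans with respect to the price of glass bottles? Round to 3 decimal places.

At P_1 = 8.74 and P_2 = 14.4: Q_1 = 2285.680.
∂Q_1/∂P_2 = 2.08P_1 = 2.08(8.74) = 18.1792.
ε = (∂Q_1/∂P_2)(P_2/Q_1) = 18.1792 × (14.4/2285.680) ≈ 0.115.
ε > 0: substitutes.

0.115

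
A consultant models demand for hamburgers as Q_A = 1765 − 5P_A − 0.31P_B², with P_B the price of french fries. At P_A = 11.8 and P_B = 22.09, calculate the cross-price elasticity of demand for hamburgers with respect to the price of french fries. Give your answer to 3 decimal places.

-0.195

At P_A = 11.8 and P_B = 22.09: Q_A = 1554.730.
∂Q_A/∂P_B = -0.62P_B = -0.62(22.09) = -13.6958.
ε = (∂Q_A/∂P_B)(P_B/Q_A) = -13.6958 × (22.09/1554.730) ≈ -0.195.
ε < 0: complements.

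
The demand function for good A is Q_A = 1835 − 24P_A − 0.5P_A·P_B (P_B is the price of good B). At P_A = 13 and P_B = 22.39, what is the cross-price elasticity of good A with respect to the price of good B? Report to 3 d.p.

-0.106

At P_A = 13 and P_B = 22.39: Q_A = 1377.465.
∂Q_A/∂P_B = -0.5P_A = -0.5(13) = -6.5000.
ε = (∂Q_A/∂P_B)(P_B/Q_A) = -6.5000 × (22.39/1377.465) ≈ -0.106.
ε < 0: complements.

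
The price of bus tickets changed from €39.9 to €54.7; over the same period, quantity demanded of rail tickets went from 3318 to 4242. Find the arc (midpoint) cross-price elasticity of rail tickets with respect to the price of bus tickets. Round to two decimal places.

0.78

ΔQ_A = 4242 − 3318 = 924; ΔP_B = 54.7 − 39.9 = 14.8.
Midpoints: Q̄_A = 3780.0, P̄_B = 47.30.
ε = (ΔQ_A/Q̄_A)/(ΔP_B/P̄_B) = (924/3780.0)/(14.8/47.30) ≈ 0.78.
ε > 0: rail tickets and bus tickets are substitutes.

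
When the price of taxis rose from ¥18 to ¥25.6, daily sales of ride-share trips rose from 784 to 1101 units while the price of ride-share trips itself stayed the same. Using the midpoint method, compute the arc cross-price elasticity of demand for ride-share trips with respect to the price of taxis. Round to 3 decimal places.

ΔQ_A = 1101 − 784 = 317; ΔP_B = 25.6 − 18 = 7.6.
Midpoints: Q̄_A = 942.5, P̄_B = 21.80.
ε = (ΔQ_A/Q̄_A)/(ΔP_B/P̄_B) = (317/942.5)/(7.6/21.80) ≈ 0.965.

0.965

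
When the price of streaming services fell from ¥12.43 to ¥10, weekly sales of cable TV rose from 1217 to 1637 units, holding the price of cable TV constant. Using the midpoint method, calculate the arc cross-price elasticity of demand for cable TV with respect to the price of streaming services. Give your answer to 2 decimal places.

ΔQ_A = 1637 − 1217 = 420; ΔP_B = 10 − 12.43 = -2.43.
Midpoints: Q̄_A = 1427.0, P̄_B = 11.21.
ε = (ΔQ_A/Q̄_A)/(ΔP_B/P̄_B) = (420/1427.0)/(-2.43/11.21) ≈ -1.36.
ε < 0: cable TV and streaming services are complements.

-1.36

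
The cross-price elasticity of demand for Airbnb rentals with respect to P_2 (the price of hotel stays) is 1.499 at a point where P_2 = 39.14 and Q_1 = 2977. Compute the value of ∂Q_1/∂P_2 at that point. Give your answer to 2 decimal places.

ε = (∂Q_1/∂P_2)·(P_2/Q_1) ⇒ ∂Q_1/∂P_2 = ε·Q_1/P_2 = 1.499 × 2977/39.14 ≈ 114.01.

114.01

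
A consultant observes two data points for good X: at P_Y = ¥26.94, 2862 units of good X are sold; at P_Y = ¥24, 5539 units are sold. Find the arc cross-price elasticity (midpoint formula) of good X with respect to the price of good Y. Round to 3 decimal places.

-5.521

ΔQ_X = 5539 − 2862 = 2677; ΔP_Y = 24 − 26.94 = -2.94.
Midpoints: Q̄_X = 4200.5, P̄_Y = 25.47.
ε = (ΔQ_X/Q̄_X)/(ΔP_Y/P̄_Y) = (2677/4200.5)/(-2.94/25.47) ≈ -5.521.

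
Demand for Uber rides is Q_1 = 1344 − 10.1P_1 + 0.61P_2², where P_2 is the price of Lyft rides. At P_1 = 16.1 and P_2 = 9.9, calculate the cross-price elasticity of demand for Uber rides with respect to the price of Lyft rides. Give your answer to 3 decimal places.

0.096

At P_1 = 16.1 and P_2 = 9.9: Q_1 = 1241.176.
∂Q_1/∂P_2 = 1.22P_2 = 1.22(9.9) = 12.0780.
ε = (∂Q_1/∂P_2)(P_2/Q_1) = 12.0780 × (9.9/1241.176) ≈ 0.096.
ε > 0: substitutes.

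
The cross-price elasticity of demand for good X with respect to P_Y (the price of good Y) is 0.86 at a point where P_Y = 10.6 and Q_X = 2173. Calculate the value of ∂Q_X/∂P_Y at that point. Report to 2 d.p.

176.30

ε = (∂Q_X/∂P_Y)·(P_Y/Q_X) ⇒ ∂Q_X/∂P_Y = ε·Q_X/P_Y = 0.86 × 2173/10.6 ≈ 176.30.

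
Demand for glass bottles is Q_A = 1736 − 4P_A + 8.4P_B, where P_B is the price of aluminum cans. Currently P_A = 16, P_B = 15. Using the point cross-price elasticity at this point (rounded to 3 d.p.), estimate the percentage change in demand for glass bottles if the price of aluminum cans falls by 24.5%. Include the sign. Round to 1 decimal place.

-1.7%

At P_A = 16, P_B = 15: Q_A = 1798.
∂Q_A/∂P_B = 8.4.
ε = (∂Q_A/∂P_B)(P_B/Q_A) = 8.4000 × 15/1798 ≈ 0.070.
%ΔQ_A ≈ ε × %ΔP_B = 0.070 × (-24.5%) = -1.7%.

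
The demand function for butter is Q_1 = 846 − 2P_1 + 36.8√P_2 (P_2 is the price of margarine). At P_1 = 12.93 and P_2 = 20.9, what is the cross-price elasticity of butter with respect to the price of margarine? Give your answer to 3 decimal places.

0.085

At P_1 = 12.93 and P_2 = 20.9: Q_1 = 988.377.
∂Q_1/∂P_2 = 36.8/(2√P_2) = 36.8/(2√20.9) = 4.0248.
ε = (∂Q_1/∂P_2)(P_2/Q_1) = 4.0248 × (20.9/988.377) ≈ 0.085.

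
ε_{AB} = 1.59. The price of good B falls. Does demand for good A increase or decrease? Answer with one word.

decrease

ε > 0 and the price of good B falls, so the quantity of good A moves in the same direction: it decreases.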